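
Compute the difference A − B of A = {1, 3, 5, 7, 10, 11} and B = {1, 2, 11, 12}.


A = {1, 3, 5, 7, 10, 11}
B = {1, 2, 11, 12}
Operation: difference A − B
In A but not B: 3, 5, 7, 10

{3, 5, 7, 10}


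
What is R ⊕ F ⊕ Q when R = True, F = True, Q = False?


R = True, F = True, Q = False
Step 1: R ⊕ F = True XOR True = False
Step 2: False ⊕ Q = False XOR False = False
XOR is true when an odd number of operands are true.

False


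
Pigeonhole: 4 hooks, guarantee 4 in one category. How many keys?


Pigeonhole: to guarantee k in one of n categories, need (k-1)×n + 1.
k = 4, n = 4
Minimum = (4-1) × 4 + 1 = 3 × 4 + 1

13


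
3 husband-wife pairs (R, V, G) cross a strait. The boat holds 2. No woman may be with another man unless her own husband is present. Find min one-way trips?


Label couples R, V, G (H = husband, W = wife).
Counting alone: 6 people, the boat carries 2 and someone must bring it back, so each round trip nets at most +1 on the far side until the last crossing → at least 9 trips. The jealousy constraint makes 9 impossible; the shortest valid schedule has 11:
1. WR+WV →  (far: WR,WV; near: HR,HV,HG,WG)
2. WR ←       (far: WV; near: HR,HV,HG,WR,WG)
3. WR+WG →  (far: WR,WV,WG; near: HR,HV,HG)
4. WR ←       (far: WV,WG; near: HR,HV,HG,WR)
5. HV+HG →  (far: HV,WV,HG,WG; near: HR,WR)
6. HV+WV ←  (far: HG,WG; near: HR,WR,HV,WV)
7. HR+HV →  (far: HR,HV,HG,WG; near: WR,WV)
8. WG ←       (far: HR,HV,HG; near: WR,WV,WG)
9. WR+WV →  (far: HR,WR,HV,WV,HG; near: WG)
10. HG ←      (far: HR,WR,HV,WV; near: HG,WG)
11. HG+WG → (far: all six; near: empty)
In every state each wife is either with her husband or with no other man.
Minimum trips = 11

11


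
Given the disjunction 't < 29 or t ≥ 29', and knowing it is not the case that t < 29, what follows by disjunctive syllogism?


Disjunctive syllogism: P ∨ Q, ¬P ⊢ Q
Disjunction: t < 29 ∨ t ≥ 29
We know it is not the case that t < 29.
By disjunctive syllogism, the other disjunct must be true.

t ≥ 29


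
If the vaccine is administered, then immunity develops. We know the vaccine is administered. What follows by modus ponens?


Modus ponens: P → Q, P ⊢ Q
P: the vaccine is administered
Q: immunity develops
We have P → Q and P is true.
By modus ponens, Q must be true.

Immunity develops


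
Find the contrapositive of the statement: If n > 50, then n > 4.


Original: If n > 50, then n > 4
Contrapositive: If ¬Q, then ¬P
Negate Q: not (n > 4)
Negate P: not (n > 50)

If not (n > 4), then not (n > 50).


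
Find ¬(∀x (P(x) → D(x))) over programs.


Original: ∀x (P(x) → D(x))
Rule: ¬∀→∃, ¬∃→∀, negate predicate.
Negation: ∃x (P(x) ∧ ¬D(x))

∃x (P(x) ∧ ¬D(x))


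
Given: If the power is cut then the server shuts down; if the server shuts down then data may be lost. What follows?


Hypothetical syllogism: P → Q, Q → R ⊢ P → R
Premise 1: the power is cut → the server shuts down
Premise 2: the server shuts down → data may be lost
Chain the implications: the middle term (the server shuts down) links the two.
Conclusion: If the power is cut, then data may be lost.

If the power is cut, then data may be lost.


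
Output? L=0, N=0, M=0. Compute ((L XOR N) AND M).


L XOR N = 0^0 = 0
0 AND 0 = 0

0


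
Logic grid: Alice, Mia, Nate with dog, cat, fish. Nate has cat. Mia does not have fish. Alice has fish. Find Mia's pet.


From clues:
  Nate → cat
  Alice → fish
By elimination, Mia gets the remaining.

dog


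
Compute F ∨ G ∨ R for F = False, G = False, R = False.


F = False, G = False, R = False
Step 1: F ∨ G = False OR False = False
Step 2: False ∨ R = False OR False = False
OR is true when at least one operand is true.

False


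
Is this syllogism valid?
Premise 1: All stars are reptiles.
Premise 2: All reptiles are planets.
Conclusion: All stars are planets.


Premise 1: All stars are reptiles.
Premise 2: All reptiles are planets.
Conclusion: All stars are planets.
Barbara syllogism (AAA-1): All A are B, All B are C → All A are C.
Middle term (reptiles) distributed in premise 2.

Valid


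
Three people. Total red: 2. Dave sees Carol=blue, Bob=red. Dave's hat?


Total red = 2, seen red = 1
Own red = 2 - 1 = 1
Dave's hat is red.

red


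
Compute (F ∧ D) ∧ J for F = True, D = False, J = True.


F = True, D = False, J = True
Step 1: F ∧ D = True AND False = False
Step 2: False ∧ J = False AND True = False
AND is true only when ALL operands are true.

False


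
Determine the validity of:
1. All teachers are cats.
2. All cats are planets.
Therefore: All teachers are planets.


Premise 1: All teachers are cats.
Premise 2: All cats are planets.
Conclusion: All teachers are planets.
Barbara syllogism (AAA-1): All A are B, All B are C → All A are C.
Middle term (cats) distributed in premise 2.

Valid


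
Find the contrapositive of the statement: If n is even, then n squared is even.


Original: If n is even, then n squared is even
Contrapositive: If ¬Q, then ¬P
Negate Q: not (n squared is even)
Negate P: not (n is even)

If not (n squared is even), then not (n is even).


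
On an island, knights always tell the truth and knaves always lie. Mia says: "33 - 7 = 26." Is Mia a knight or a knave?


Statement: "33 - 7 = 26."
Actual: 33 - 7 = 26
Claimed: 26
Statement is TRUE → Mia tells the truth → Knight

Knight


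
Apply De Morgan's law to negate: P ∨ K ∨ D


De Morgan's law: ¬(P ∨ Q ∨ R) ≡ ¬P ∧ ¬Q ∧ ¬R
¬(P ∨ K ∨ D) = ¬P ∧ ¬K ∧ ¬D

¬P ∧ ¬K ∧ ¬D


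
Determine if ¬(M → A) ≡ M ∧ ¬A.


Expression 1: ¬(M → A)
Expression 2: M ∧ ¬A
Truth table (M A | Expr1 Expr2):
  T T |   F     F
  T F |   T     T
  F T |   F     F
  F F |   F     F
All 4 rows agree, so the expressions are logically equivalent.

Yes


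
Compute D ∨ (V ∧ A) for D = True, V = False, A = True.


D = True, V = False, A = True
Step 1: V ∧ A = False AND True = False
Step 2: D ∨ False = True OR False = True
AND evaluated first (higher precedence); then OR applied.

True


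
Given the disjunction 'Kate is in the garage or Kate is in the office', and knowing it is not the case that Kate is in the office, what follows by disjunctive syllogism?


Disjunctive syllogism: P ∨ Q, ¬P ⊢ Q
Disjunction: Kate is in the garage ∨ Kate is in the office
We know it is not the case that Kate is in the office.
By disjunctive syllogism, the other disjunct must be true.

Kate is in the garage


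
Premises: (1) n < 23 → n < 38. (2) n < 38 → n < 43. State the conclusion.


Hypothetical syllogism: P → Q, Q → R ⊢ P → R
Premise 1: n < 23 → n < 38
Premise 2: n < 38 → n < 43
Chain the implications: the middle term (n < 38) links the two.
Conclusion: If n < 23, then n < 43.

If n < 23, then n < 43.


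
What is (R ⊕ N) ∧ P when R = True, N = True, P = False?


R = True, N = True, P = False
Step 1: R ⊕ N = True XOR True = False
Step 2: False ∧ P = False AND False = False
XOR true when exactly one of R,N is true; then AND with P.

False


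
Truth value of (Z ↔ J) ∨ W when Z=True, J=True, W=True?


Z = True, J = True, W = True
Expression: (Z ↔ J) ∨ W
Step 1: Z ↔ J = (True iff True) (true when values match) = True
Step 2: (True) ∨ W = True OR True = True

True


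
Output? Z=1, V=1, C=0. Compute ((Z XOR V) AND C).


Z XOR V = 1^1 = 0
0 AND 0 = 0

0


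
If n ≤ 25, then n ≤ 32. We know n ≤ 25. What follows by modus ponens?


Modus ponens: P → Q, P ⊢ Q
P: n ≤ 25
Q: n ≤ 32
We have P → Q and P is true.
By modus ponens, Q must be true.

n ≤ 32


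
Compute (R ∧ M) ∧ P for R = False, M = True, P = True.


R = False, M = True, P = True
Step 1: R ∧ M = False AND True = False
Step 2: False ∧ P = False AND True = False
AND is true only when ALL operands are true.

False


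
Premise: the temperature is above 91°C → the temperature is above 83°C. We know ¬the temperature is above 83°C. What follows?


Modus tollens: P → Q, ¬Q ⊢ ¬P
P: the temperature is above 91°C
Q: the temperature is above 83°C
We have P → Q and Q is false.
By modus tollens, P must be false.

It is not the case that the temperature is above 91°C


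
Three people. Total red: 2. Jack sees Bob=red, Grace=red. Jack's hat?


Total red = 2, seen red = 2
Own red = 2 - 2 = 0
Jack's hat is blue.

blue


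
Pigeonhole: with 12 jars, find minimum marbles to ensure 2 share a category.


Pigeonhole: to guarantee k in one of n categories, need (k-1)×n + 1.
k = 2, n = 12
Minimum = (2-1) × 12 + 1 = 1 × 12 + 1

13


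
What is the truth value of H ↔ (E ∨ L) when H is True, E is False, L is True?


H = True, E = False, L = True
Step 1: E ∨ L = False OR True = True
Step 2: H ↔ (True): true when both sides have same truth value.
Result: True ↔ True = True

True


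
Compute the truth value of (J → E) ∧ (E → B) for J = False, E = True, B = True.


J = False, E = True, B = True
Step 1: J → E is false only when J=True and E=False. Result: True
Step 2: E → B is false only when E=True and B=False. Result: True
Step 3: True ∧ True = True

True


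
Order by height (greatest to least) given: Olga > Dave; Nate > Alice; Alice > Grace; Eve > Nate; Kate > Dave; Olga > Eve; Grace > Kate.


Constraints: Olga > Dave; Nate > Alice; Alice > Grace; Eve > Nate; Kate > Dave; Olga > Eve; Grace > Kate
Method: at each step, the next-highest is the one remaining person who never appears on the smaller side of a constraint between remaining people.
  Step 1: remaining {Dave, Grace, Kate, Alice, Olga, Nate, Eve}; on the smaller side: {Dave, Grace, Kate, Alice, Nate, Eve} → Olga is next (Olga > Dave; Olga > Eve).
  Step 2: remaining {Dave, Grace, Kate, Alice, Nate, Eve}; on the smaller side: {Dave, Grace, Kate, Alice, Nate} → Eve is next (Eve > Nate).
  Step 3: remaining {Dave, Grace, Kate, Alice, Nate}; on the smaller side: {Dave, Grace, Kate, Alice} → Nate is next (Nate > Alice).
  Step 4: remaining {Dave, Grace, Kate, Alice}; on the smaller side: {Dave, Grace, Kate} → Alice is next (Alice > Grace).
  Step 5: remaining {Dave, Grace, Kate}; on the smaller side: {Dave, Kate} → Grace is next (Grace > Kate).
  Step 6: remaining {Dave, Kate}; on the smaller side: {Dave} → Kate is next (Kate > Dave).
  Step 7: only Dave remains → lowest.
Final ranking (highest to lowest):

Olga > Eve > Nate > Alice > Grace > Kate > Dave


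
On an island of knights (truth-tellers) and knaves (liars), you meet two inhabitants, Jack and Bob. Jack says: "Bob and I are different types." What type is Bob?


Jack says: "Bob and I are different types."
Case 1: Jack is a Knight (truth-teller)
  Statement is true → they ARE different → Bob is a Knave
Case 2: Jack is a Knave (liar)
  Statement is false → they are NOT different → Bob is a Knave
In both cases, Bob is a Knave.

Knave


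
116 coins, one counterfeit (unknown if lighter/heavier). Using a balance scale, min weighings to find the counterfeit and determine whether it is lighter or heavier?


Let n = 116. 232 possibilities (n coins × lighter/heavier); each weighing has 3 outcomes.
Bound for k weighings: say the first weighing puts j coins on each pan. If it tips, the 2j weighed coins remain suspects (each with a known direction) and k-1 weighings give 3^(k-1) outcomes; 3^(k-1) is odd, so 2j ≤ 3^(k-1) - 1. If it balances, the n - 2j unweighed coins remain with direction unknown: 2(n - 2j) ≤ 3^(k-1) - 1 by the same parity argument. Adding, n ≤ (3^(k-1) - 1) + (3^(k-1) - 1)/2 = (3^k - 3)/2, and the classical three-group strategy achieves this (3 coins in 2 weighings, 12 in 3, 39 in 4, 120 in 5).
So we need the smallest k with (3^k - 3)/2 ≥ 116.
k = 4: (3^4 - 3)/2 = 39 < 116 ✗
k = 5: (3^5 - 3)/2 = 120 ≥ 116 ✓

5


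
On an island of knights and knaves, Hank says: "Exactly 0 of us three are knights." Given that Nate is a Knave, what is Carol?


Hank claims exactly 0 knights among Hank, Nate, Carol.
Given: Nate is a Knave.

Case 1: Hank is a Knight (tells truth)
  Then exactly 0 of the three are knights.
  Counting Hank, Nate: 1 knight(s) so far. Need -1 more → impossible.
Case 2: Hank is a Knave (lies)
  Then the count is NOT 0.
  If Carol = Knave, count = 0 = 0 → claim would be true, contradicts lie.
  If Carol = Knight, count = 1 ≠ 0 → lie confirmed ✓

Carol is a Knight.

Knight


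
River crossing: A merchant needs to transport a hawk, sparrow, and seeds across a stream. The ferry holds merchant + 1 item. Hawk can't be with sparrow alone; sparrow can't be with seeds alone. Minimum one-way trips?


1. merchant+sparrow → 2. merchant ← 3. merchant+hawk → 4. merchant+sparrow ← 5. merchant+seeds → 6. merchant ← 7. merchant+sparrow →
Minimum trips = 7

7


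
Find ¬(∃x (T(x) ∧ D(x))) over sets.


Original: ∃x (T(x) ∧ D(x))
Rule: ¬∀→∃, ¬∃→∀, negate predicate.
Negation: ∀x (¬T(x) ∨ ¬D(x))

∀x (¬T(x) ∨ ¬D(x))


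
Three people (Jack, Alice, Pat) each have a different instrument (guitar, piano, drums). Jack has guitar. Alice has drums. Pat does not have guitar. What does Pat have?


From clues:
  Alice → drums
  Jack → guitar
By elimination, Pat gets the remaining.

piano


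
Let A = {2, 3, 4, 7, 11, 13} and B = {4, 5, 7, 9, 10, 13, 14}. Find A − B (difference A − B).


A = {2, 3, 4, 7, 11, 13}
B = {4, 5, 7, 9, 10, 13, 14}
Operation: difference A − B
In A but not B: 2, 3, 11

{2, 3, 11}


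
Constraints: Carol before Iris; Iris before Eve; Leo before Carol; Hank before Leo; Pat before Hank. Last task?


Constraints: Carol before Iris; Iris before Eve; Leo before Carol; Hank before Leo; Pat before Hank
The last task can have nothing scheduled after it, so it must never appear on the left of a 'before'.
Tasks appearing before some other task: Carol, Iris, Leo, Hank, Pat.
The only task not in that list is Eve → it is last.

Eve


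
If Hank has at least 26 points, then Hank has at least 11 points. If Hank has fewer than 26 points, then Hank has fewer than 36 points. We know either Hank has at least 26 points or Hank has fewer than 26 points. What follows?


Constructive dilemma: (P → Q) ∧ (R → S), P ∨ R ⊢ Q ∨ S
Premise 1: Hank has at least 26 points → Hank has at least 11 points
Premise 2: Hank has fewer than 26 points → Hank has fewer than 36 points
Premise 3: Hank has at least 26 points ∨ Hank has fewer than 26 points
Case 1: Assuming Hank has at least 26 points, then by Premise 1, Hank has at least 11 points.
Case 2: Assuming Hank has fewer than 26 points, then by Premise 2, Hank has fewer than 36 points.
Since one of Hank has at least 26 points or Hank has fewer than 26 points must hold, we get Hank has at least 11 points or Hank has fewer than 36 points.

Hank has at least 11 points or Hank has fewer than 36 points.


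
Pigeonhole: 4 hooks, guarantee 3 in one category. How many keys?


Pigeonhole: to guarantee k in one of n categories, need (k-1)×n + 1.
k = 3, n = 4
Minimum = (3-1) × 4 + 1 = 2 × 4 + 1

9


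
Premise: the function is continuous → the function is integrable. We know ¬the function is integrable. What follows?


Modus tollens: P → Q, ¬Q ⊢ ¬P
P: the function is continuous
Q: the function is integrable
We have P → Q and Q is false.
By modus tollens, P must be false.

It is not the case that the function is continuous


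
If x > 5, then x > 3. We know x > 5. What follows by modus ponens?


Modus ponens: P → Q, P ⊢ Q
P: x > 5
Q: x > 3
We have P → Q and P is true.
By modus ponens, Q must be true.

x > 3


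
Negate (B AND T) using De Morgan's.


De Morgan's law: ¬(P ∧ Q) ≡ ¬P ∨ ¬Q
¬(B ∧ T) = ¬B ∨ ¬T

¬B ∨ ¬T


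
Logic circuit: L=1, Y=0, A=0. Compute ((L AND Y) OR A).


L AND Y = 1&0 = 0
0 OR 0 = 0

0


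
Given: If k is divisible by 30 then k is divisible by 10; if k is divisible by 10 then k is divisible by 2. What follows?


Hypothetical syllogism: P → Q, Q → R ⊢ P → R
Premise 1: k is divisible by 30 → k is divisible by 10
Premise 2: k is divisible by 10 → k is divisible by 2
Chain the implications: the middle term (k is divisible by 10) links the two.
Conclusion: If k is divisible by 30, then k is divisible by 2.

If k is divisible by 30, then k is divisible by 2.


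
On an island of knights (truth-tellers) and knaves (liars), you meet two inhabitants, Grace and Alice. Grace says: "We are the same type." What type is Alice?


Grace says: "We are the same type."
Case 1: Grace is a Knight (truth-teller)
  Statement is true → they ARE the same → Alice is also a Knight
Case 2: Grace is a Knave (liar)
  Statement is false → they are NOT the same → Alice is a Knight
In both cases, Alice is a Knight.

Knight


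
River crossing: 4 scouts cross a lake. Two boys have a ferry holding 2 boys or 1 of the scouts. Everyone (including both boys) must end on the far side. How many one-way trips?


Per crossing of one of the scouts: boys→, one←, one of the scouts→, one← = 4 trips
4 × 4 = 16, + 1 final boys→ = 17
Minimum trips = 17

17


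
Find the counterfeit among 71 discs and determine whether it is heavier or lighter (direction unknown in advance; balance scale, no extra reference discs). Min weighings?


Let n = 71. 142 possibilities (n discs × lighter/heavier); each weighing has 3 outcomes.
Bound for k weighings: say the first weighing puts j discs on each pan. If it tips, the 2j weighed discs remain suspects (each with a known direction) and k-1 weighings give 3^(k-1) outcomes; 3^(k-1) is odd, so 2j ≤ 3^(k-1) - 1. If it balances, the n - 2j unweighed discs remain with direction unknown: 2(n - 2j) ≤ 3^(k-1) - 1 by the same parity argument. Adding, n ≤ (3^(k-1) - 1) + (3^(k-1) - 1)/2 = (3^k - 3)/2, and the classical three-group strategy achieves this (3 discs in 2 weighings, 12 in 3, 39 in 4, 120 in 5).
So we need the smallest k with (3^k - 3)/2 ≥ 71.
k = 4: (3^4 - 3)/2 = 39 < 71 ✗
k = 5: (3^5 - 3)/2 = 120 ≥ 71 ✓

5


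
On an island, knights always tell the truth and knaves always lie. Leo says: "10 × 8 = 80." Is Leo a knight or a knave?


Statement: "10 × 8 = 80."
Actual: 10 × 8 = 80
Claimed: 80
Statement is TRUE → Leo tells the truth → Knight

Knight


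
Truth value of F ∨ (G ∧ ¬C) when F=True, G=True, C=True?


F = True, G = True, C = True
Expression: F ∨ (G ∧ ¬C)
Step 1: ¬C = NOT True = False
Step 2: G ∧ ¬C = True AND False = False
Step 3: F ∨ (False) = True OR False = True

True


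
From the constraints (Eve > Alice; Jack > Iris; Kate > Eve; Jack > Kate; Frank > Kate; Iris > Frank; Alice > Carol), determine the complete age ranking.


Constraints: Eve > Alice; Jack > Iris; Kate > Eve; Jack > Kate; Frank > Kate; Iris > Frank; Alice > Carol
Method: at each step, the next-highest is the one remaining person who never appears on the smaller side of a constraint between remaining people.
  Step 1: remaining {Alice, Frank, Iris, Eve, Carol, Jack, Kate}; on the smaller side: {Alice, Frank, Iris, Eve, Carol, Kate} → Jack is next (Jack > Iris; Jack > Kate).
  Step 2: remaining {Alice, Frank, Iris, Eve, Carol, Kate}; on the smaller side: {Alice, Frank, Eve, Carol, Kate} → Iris is next (Iris > Frank).
  Step 3: remaining {Alice, Frank, Eve, Carol, Kate}; on the smaller side: {Alice, Eve, Carol, Kate} → Frank is next (Frank > Kate).
  Step 4: remaining {Alice, Eve, Carol, Kate}; on the smaller side: {Alice, Eve, Carol} → Kate is next (Kate > Eve).
  Step 5: remaining {Alice, Eve, Carol}; on the smaller side: {Alice, Carol} → Eve is next (Eve > Alice).
  Step 6: remaining {Alice, Carol}; on the smaller side: {Carol} → Alice is next (Alice > Carol).
  Step 7: only Carol remains → lowest.
Final ranking (highest to lowest):

Jack > Iris > Frank > Kate > Eve > Alice > Carol


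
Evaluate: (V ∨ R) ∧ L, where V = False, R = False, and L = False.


V = False, R = False, L = False
Step 1: V ∨ R = False OR False = False
Step 2: False ∧ L = False AND False = False
OR is true when at least one operand is true; AND requires both.

False


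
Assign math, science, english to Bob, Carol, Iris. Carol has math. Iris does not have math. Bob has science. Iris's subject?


From clues:
  Carol → math
  Bob → science
By elimination, Iris gets the remaining.

english


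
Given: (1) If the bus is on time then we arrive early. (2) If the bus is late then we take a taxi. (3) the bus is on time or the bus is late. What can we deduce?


Constructive dilemma: (P → Q) ∧ (R → S), P ∨ R ⊢ Q ∨ S
Premise 1: the bus is on time → we arrive early
Premise 2: the bus is late → we take a taxi
Premise 3: the bus is on time ∨ the bus is late
Case 1: Assuming the bus is on time, then by Premise 1, we arrive early.
Case 2: Assuming the bus is late, then by Premise 2, we take a taxi.
Since one of the bus is on time or the bus is late must hold, we get we arrive early or we take a taxi.

We arrive early or we take a taxi.


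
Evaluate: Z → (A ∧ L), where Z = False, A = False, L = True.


Z = False, A = False, L = True
Step 1: A ∧ L = False AND True = False
Step 2: Z → (False): false only when Z=True and consequent=False.
Result: True

True


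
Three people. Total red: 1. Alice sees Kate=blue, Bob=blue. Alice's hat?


Total red = 1, seen red = 0
Own red = 1 - 0 = 1
Alice's hat is red.

red


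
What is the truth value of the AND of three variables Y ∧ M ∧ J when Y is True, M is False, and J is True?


Y = True, M = False, J = True
Step 1: Y ∧ M = True AND False = False
Step 2: (False) ∧ J = (False) AND True = False
AND is true only when ALL operands are true.

False


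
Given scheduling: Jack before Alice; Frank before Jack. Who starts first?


Constraints: Jack before Alice; Frank before Jack
The first task can have nothing scheduled before it, so it must never appear on the right of a 'before'.
Tasks appearing after some 'before': Alice, Jack.
The only task not in that list is Frank → it is first.

Frank


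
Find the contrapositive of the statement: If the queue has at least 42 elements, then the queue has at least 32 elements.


Original: If the queue has at least 42 elements, then the queue has at least 32 elements
Contrapositive: If ¬Q, then ¬P
Negate Q: not (the queue has at least 32 elements)
Negate P: not (the queue has at least 42 elements)

If not (the queue has at least 32 elements), then not (the queue has at least 42 elements).


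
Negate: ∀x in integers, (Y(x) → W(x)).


Original: ∀x (Y(x) → W(x))
Rule: ¬∀→∃, ¬∃→∀, negate predicate.
Negation: ∃x (Y(x) ∧ ¬W(x))

∃x (Y(x) ∧ ¬W(x))


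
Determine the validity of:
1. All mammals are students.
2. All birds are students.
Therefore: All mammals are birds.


Premise 1: All mammals are students.
Premise 2: All birds are students.
Conclusion: All mammals are birds.
Fallacy: undistributed middle. students is predicate in both.
Counterexample: mammals and birds could be disjoint subsets of students.

Invalid


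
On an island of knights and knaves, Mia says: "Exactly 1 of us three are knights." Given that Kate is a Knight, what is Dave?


Mia claims exactly 1 knights among Mia, Kate, Dave.
Given: Kate is a Knight.

Case 1: Mia is a Knight (tells truth)
  Then exactly 1 of the three are knights.
  Counting Mia, Kate: 2 knight(s) so far. Need -1 more → impossible.
Case 2: Mia is a Knave (lies)
  Then the count is NOT 1.
  If Dave = Knave, count = 1 = 1 → claim would be true, contradicts lie.
  If Dave = Knight, count = 2 ≠ 1 → lie confirmed ✓

Dave is a Knight.

Knight


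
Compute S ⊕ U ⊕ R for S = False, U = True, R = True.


S = False, U = True, R = True
Step 1: S ⊕ U = False XOR True = True
Step 2: True ⊕ R = True XOR True = False
XOR is true when an odd number of operands are true.

False


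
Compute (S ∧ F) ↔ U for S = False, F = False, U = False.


S = False, F = False, U = False
Step 1: S ∧ F = False AND False = False
Step 2: (False) ↔ U: true when both sides have same truth value.
Result: False ↔ False = True

True


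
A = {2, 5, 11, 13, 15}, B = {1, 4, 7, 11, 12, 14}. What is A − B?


A = {2, 5, 11, 13, 15}
B = {1, 4, 7, 11, 12, 14}
Operation: difference A − B
In A but not B: 2, 5, 13, 15

{2, 5, 13, 15}


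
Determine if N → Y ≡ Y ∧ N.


Expression 1: N → Y
Expression 2: Y ∧ N
Truth table (N Y | Expr1 Expr2):
  T T |   T     T
  T F |   F     F
  F T |   T     F   ← differ
  F F |   T     F   ← differ
Counterexample: N=F, Y=T gives Expr1 = T but Expr2 = F, so the expressions are NOT logically equivalent.

No


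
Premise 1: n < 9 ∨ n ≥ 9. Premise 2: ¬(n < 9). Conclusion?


Disjunctive syllogism: P ∨ Q, ¬P ⊢ Q
Disjunction: n < 9 ∨ n ≥ 9
We know it is not the case that n < 9.
By disjunctive syllogism, the other disjunct must be true.

n ≥ 9


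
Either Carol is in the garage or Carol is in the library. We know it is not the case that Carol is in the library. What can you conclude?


Disjunctive syllogism: P ∨ Q, ¬P ⊢ Q
Disjunction: Carol is in the garage ∨ Carol is in the library
We know it is not the case that Carol is in the library.
By disjunctive syllogism, the other disjunct must be true.

Carol is in the garage


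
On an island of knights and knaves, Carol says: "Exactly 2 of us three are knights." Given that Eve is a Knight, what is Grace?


Carol claims exactly 2 knights among Carol, Eve, Grace.
Given: Eve is a Knight.

Case 1: Carol is a Knight (tells truth)
  Then exactly 2 of the three are knights.
  Counting Carol, Eve: 2 knight(s) so far. Need 0 more → Grace = Knave.
Case 2: Carol is a Knave (lies)
  Then the count is NOT 2.
  If Grace = Knight, count = 2 = 2 → claim would be true, contradicts lie.
  If Grace = Knave, count = 1 ≠ 2 → lie confirmed ✓

Grace is a Knave.

Knave


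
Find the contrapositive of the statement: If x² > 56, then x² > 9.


Original: If x² > 56, then x² > 9
Contrapositive: If ¬Q, then ¬P
Negate Q: not (x² > 9)
Negate P: not (x² > 56)

If not (x² > 9), then not (x² > 56).


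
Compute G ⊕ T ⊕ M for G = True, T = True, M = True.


G = True, T = True, M = True
Step 1: G ⊕ T = True XOR True = False
Step 2: False ⊕ M = False XOR True = True
XOR is true when an odd number of operands are true.

True


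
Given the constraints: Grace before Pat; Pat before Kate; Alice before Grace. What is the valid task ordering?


Constraints: Grace before Pat; Pat before Kate; Alice before Grace
Method: repeatedly schedule the remaining task that has no remaining task required before it.
  Step 1: remaining {Alice, Kate, Pat, Grace}; every task except Alice still has a predecessor pending → schedule Alice.
  Step 2: remaining {Kate, Pat, Grace}; every task except Grace still has a predecessor pending → schedule Grace.
  Step 3: remaining {Kate, Pat}; every task except Pat still has a predecessor pending → schedule Pat.
  Step 4: only Kate remains → schedule Kate.
Resulting order:

Alice → Grace → Pat → Kate


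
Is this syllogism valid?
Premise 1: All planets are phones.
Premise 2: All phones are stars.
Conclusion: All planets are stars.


Premise 1: All planets are phones.
Premise 2: All phones are stars.
Conclusion: All planets are stars.
Barbara syllogism (AAA-1): All A are B, All B are C → All A are C.
Middle term (phones) distributed in premise 2.

Valid


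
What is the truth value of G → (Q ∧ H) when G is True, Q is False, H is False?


G = True, Q = False, H = False
Step 1: Q ∧ H = False AND False = False
Step 2: G → (False): false only when G=True and consequent=False.
Result: False

False


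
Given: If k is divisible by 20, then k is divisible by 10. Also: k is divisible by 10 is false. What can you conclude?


Modus tollens: P → Q, ¬Q ⊢ ¬P
P: k is divisible by 20
Q: k is divisible by 10
We have P → Q and Q is false.
By modus tollens, P must be false.

It is not the case that k is divisible by 20


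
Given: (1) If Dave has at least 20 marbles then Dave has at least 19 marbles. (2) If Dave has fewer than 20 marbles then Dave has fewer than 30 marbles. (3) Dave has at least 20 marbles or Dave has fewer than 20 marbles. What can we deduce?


Constructive dilemma: (P → Q) ∧ (R → S), P ∨ R ⊢ Q ∨ S
Premise 1: Dave has at least 20 marbles → Dave has at least 19 marbles
Premise 2: Dave has fewer than 20 marbles → Dave has fewer than 30 marbles
Premise 3: Dave has at least 20 marbles ∨ Dave has fewer than 20 marbles
Case 1: Assuming Dave has at least 20 marbles, then by Premise 1, Dave has at least 19 marbles.
Case 2: Assuming Dave has fewer than 20 marbles, then by Premise 2, Dave has fewer than 30 marbles.
Since one of Dave has at least 20 marbles or Dave has fewer than 20 marbles must hold, we get Dave has at least 19 marbles or Dave has fewer than 30 marbles.

Dave has at least 19 marbles or Dave has fewer than 30 marbles.


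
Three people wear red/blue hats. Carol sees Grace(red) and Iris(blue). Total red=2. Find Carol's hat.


Total red = 2, seen red = 1
Own red = 2 - 1 = 1
Carol's hat is red.

red


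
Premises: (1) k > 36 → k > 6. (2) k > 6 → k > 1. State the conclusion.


Hypothetical syllogism: P → Q, Q → R ⊢ P → R
Premise 1: k > 36 → k > 6
Premise 2: k > 6 → k > 1
Chain the implications: the middle term (k > 6) links the two.
Conclusion: If k > 36, then k > 1.

If k > 36, then k > 1.


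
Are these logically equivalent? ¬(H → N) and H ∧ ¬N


Expression 1: ¬(H → N)
Expression 2: H ∧ ¬N
Truth table (H N | Expr1 Expr2):
  T T |   F     F
  T F |   T     T
  F T |   F     F
  F F |   F     F
All 4 rows agree, so the expressions are logically equivalent.

Yes


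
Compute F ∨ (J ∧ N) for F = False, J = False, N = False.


F = False, J = False, N = False
Step 1: J ∧ N = False AND False = False
Step 2: F ∨ False = False OR False = False
AND evaluated first (higher precedence); then OR applied.

False


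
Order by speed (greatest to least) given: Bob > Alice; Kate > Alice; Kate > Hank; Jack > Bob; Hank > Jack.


Constraints: Bob > Alice; Kate > Alice; Kate > Hank; Jack > Bob; Hank > Jack
Method: at each step, the next-highest is the one remaining person who never appears on the smaller side of a constraint between remaining people.
  Step 1: remaining {Alice, Bob, Kate, Jack, Hank}; on the smaller side: {Alice, Bob, Jack, Hank} → Kate is next (Kate > Alice; Kate > Hank).
  Step 2: remaining {Alice, Bob, Jack, Hank}; on the smaller side: {Alice, Bob, Jack} → Hank is next (Hank > Jack).
  Step 3: remaining {Alice, Bob, Jack}; on the smaller side: {Alice, Bob} → Jack is next (Jack > Bob).
  Step 4: remaining {Alice, Bob}; on the smaller side: {Alice} → Bob is next (Bob > Alice).
  Step 5: only Alice remains → lowest.
Final ranking (highest to lowest):

Kate > Hank > Jack > Bob > Alice


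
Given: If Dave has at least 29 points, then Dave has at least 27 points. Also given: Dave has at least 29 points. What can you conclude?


Modus ponens: P → Q, P ⊢ Q
P: Dave has at least 29 points
Q: Dave has at least 27 points
We have P → Q and P is true.
By modus ponens, Q must be true.

Dave has at least 27 points


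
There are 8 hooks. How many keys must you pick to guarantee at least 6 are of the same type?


Pigeonhole: to guarantee k in one of n categories, need (k-1)×n + 1.
k = 6, n = 8
Minimum = (6-1) × 8 + 1 = 5 × 8 + 1

41


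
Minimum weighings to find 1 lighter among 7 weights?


Each weighing has 3 outcomes (left heavy / balance / right heavy), so k weighings distinguish at most 3^k cases; splitting into three near-equal groups achieves this.
Need 3^k ≥ 7: 3^1 = 3 < 7 ≤ 3^2 = 9
k = ⌈log₃(7)⌉ = 2

2


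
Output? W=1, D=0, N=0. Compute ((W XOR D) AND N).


W XOR D = 1^0 = 1
1 AND 0 = 0

0


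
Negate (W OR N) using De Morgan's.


De Morgan's law: ¬(P ∨ Q) ≡ ¬P ∧ ¬Q
¬(W ∨ N) = ¬W ∧ ¬N

¬W ∧ ¬N


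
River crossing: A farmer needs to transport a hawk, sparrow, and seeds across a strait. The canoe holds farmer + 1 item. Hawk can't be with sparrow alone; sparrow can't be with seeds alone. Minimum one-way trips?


1. farmer+sparrow → 2. farmer ← 3. farmer+hawk → 4. farmer+sparrow ← 5. farmer+seeds → 6. farmer ← 7. farmer+sparrow →
Minimum trips = 7

7


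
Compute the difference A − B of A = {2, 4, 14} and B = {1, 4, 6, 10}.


A = {2, 4, 14}
B = {1, 4, 6, 10}
Operation: difference A − B
In A but not B: 2, 14

{2, 14}


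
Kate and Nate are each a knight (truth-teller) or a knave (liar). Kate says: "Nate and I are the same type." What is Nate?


Kate says: "Nate and I are the same type."
Case 1: Kate is a Knight (truth-teller)
  Statement is true → they ARE the same → Nate is also a Knight
Case 2: Kate is a Knave (liar)
  Statement is false → they are NOT the same → Nate is a Knight
In both cases, Nate is a Knight.

Knight


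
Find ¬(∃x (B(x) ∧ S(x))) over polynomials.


Original: ∃x (B(x) ∧ S(x))
Rule: ¬∀→∃, ¬∃→∀, negate predicate.
Negation: ∀x (¬B(x) ∨ ¬S(x))

∀x (¬B(x) ∨ ¬S(x))


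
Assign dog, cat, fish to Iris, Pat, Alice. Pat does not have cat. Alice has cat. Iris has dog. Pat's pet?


From clues:
  Alice → cat
  Iris → dog
By elimination, Pat gets the remaining.

fish


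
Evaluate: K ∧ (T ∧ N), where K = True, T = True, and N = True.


K = True, T = True, N = True
Step 1: T ∧ N = True AND True = True
Step 2: K ∧ True = True AND True = True
AND is true only when ALL operands are true.

True


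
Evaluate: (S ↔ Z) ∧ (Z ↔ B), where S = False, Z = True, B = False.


S = False, Z = True, B = False
Step 1: S ↔ Z is true when S and Z have the same value. Result: False
Step 2: Z ↔ B is true when Z and B have the same value. Result: False
Step 3: False ∧ False = False

False


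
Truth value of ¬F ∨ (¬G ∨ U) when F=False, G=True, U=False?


F = False, G = True, U = False
Expression: ¬F ∨ (¬G ∨ U)
Step 1: ¬G = NOT True = False
Step 2: ¬G ∨ U = False OR False = False
Step 3: ¬F = NOT False = True
Step 4: (True) ∨ (False) = True OR False = True

True


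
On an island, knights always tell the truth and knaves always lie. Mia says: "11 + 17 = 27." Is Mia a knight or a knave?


Statement: "11 + 17 = 27."
Actual: 11 + 17 = 28
Claimed: 27
Statement is FALSE → Mia lies → Knave

Knave


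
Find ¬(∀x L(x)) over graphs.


Original: ∀x L(x)
Rule: ¬∀→∃, ¬∃→∀, negate predicate.
Negation: ∃x ¬L(x)

∃x ¬L(x)


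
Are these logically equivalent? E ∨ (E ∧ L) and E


Expression 1: E ∨ (E ∧ L)
Expression 2: E
Truth table (E L | Expr1 Expr2):
  T T |   T     T
  T F |   T     T
  F T |   F     F
  F F |   F     F
All 4 rows agree, so the expressions are logically equivalent.

Yes


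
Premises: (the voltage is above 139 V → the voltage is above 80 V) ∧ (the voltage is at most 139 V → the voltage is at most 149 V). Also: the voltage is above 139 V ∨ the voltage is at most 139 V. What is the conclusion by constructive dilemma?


Constructive dilemma: (P → Q) ∧ (R → S), P ∨ R ⊢ Q ∨ S
Premise 1: the voltage is above 139 V → the voltage is above 80 V
Premise 2: the voltage is at most 139 V → the voltage is at most 149 V
Premise 3: the voltage is above 139 V ∨ the voltage is at most 139 V
Case 1: Assuming the voltage is above 139 V, then by Premise 1, the voltage is above 80 V.
Case 2: Assuming the voltage is at most 139 V, then by Premise 2, the voltage is at most 149 V.
Since one of the voltage is above 139 V or the voltage is at most 139 V must hold, we get the voltage is above 80 V or the voltage is at most 149 V.

The voltage is above 80 V or the voltage is at most 149 V.


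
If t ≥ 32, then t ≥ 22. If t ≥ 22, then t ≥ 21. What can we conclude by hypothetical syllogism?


Hypothetical syllogism: P → Q, Q → R ⊢ P → R
Premise 1: t ≥ 32 → t ≥ 22
Premise 2: t ≥ 22 → t ≥ 21
Chain the implications: the middle term (t ≥ 22) links the two.
Conclusion: If t ≥ 32, then t ≥ 21.

If t ≥ 32, then t ≥ 21.


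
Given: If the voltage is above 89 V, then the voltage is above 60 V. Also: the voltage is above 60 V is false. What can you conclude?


Modus tollens: P → Q, ¬Q ⊢ ¬P
P: the voltage is above 89 V
Q: the voltage is above 60 V
We have P → Q and Q is false.
By modus tollens, P must be false.

It is not the case that the voltage is above 89 V


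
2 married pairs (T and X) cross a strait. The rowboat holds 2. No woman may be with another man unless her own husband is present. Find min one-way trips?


Label couples T and X.
1. WT+WX → (far: WT,WX; near: HT,HX)
2. WT ←   (far: WX; near: HT,HX,WT)
3. HT+HX → (far: HT,HX,WX; near: WT)
4. HT ←   (far: HX,WX; near: HT,WT)  — HT returns, since WT is alone on near bank
5. HT+WT → (far: all four; near: empty)
Every state respects the constraint.
Minimum trips = 5

5


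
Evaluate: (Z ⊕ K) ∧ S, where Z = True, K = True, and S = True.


Z = True, K = True, S = True
Step 1: Z ⊕ K = True XOR True = False
Step 2: False ∧ S = False AND True = False
XOR true when exactly one of Z,K is true; then AND with S.

False


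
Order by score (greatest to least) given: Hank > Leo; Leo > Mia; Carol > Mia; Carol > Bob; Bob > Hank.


Constraints: Hank > Leo; Leo > Mia; Carol > Mia; Carol > Bob; Bob > Hank
Method: at each step, the next-highest is the one remaining person who never appears on the smaller side of a constraint between remaining people.
  Step 1: remaining {Bob, Carol, Leo, Mia, Hank}; on the smaller side: {Bob, Leo, Mia, Hank} → Carol is next (Carol > Mia; Carol > Bob).
  Step 2: remaining {Bob, Leo, Mia, Hank}; on the smaller side: {Leo, Mia, Hank} → Bob is next (Bob > Hank).
  Step 3: remaining {Leo, Mia, Hank}; on the smaller side: {Leo, Mia} → Hank is next (Hank > Leo).
  Step 4: remaining {Leo, Mia}; on the smaller side: {Mia} → Leo is next (Leo > Mia).
  Step 5: only Mia remains → lowest.
Final ranking (highest to lowest):

Carol > Bob > Hank > Leo > Mia


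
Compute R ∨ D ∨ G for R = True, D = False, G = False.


R = True, D = False, G = False
Step 1: R ∨ D = True OR False = True
Step 2: True ∨ G = True OR False = True
OR is true when at least one operand is true.

True


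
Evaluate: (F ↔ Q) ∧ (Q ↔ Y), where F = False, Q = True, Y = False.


F = False, Q = True, Y = False
Step 1: F ↔ Q is true when F and Q have the same value. Result: False
Step 2: Q ↔ Y is true when Q and Y have the same value. Result: False
Step 3: False ∧ False = False

False


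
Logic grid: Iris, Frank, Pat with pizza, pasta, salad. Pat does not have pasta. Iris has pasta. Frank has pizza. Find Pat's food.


From clues:
  Iris → pasta
  Frank → pizza
By elimination, Pat gets the remaining.

salad


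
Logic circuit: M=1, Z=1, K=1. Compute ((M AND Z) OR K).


M AND Z = 1&1 = 1
1 OR 1 = 1

1


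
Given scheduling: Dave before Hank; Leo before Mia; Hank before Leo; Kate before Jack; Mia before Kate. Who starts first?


Constraints: Dave before Hank; Leo before Mia; Hank before Leo; Kate before Jack; Mia before Kate
The first task can have nothing scheduled before it, so it must never appear on the right of a 'before'.
Tasks appearing after some 'before': Hank, Mia, Leo, Jack, Kate.
The only task not in that list is Dave → it is first.

Dave


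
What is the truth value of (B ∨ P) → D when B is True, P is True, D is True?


B = True, P = True, D = True
Step 1: B ∨ P = True OR True = True
Step 2: (True) → D: false only when antecedent=True and D=False.
Result: True

True
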